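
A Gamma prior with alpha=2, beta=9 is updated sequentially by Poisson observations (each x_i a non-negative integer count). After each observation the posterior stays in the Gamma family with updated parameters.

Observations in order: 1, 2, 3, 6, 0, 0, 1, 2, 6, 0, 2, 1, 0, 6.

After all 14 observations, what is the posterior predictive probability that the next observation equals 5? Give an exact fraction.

obs 1: x=1 → posterior Gamma(3, 10)
obs 2: x=2 → posterior Gamma(5, 11)
obs 3: x=3 → posterior Gamma(8, 12)
obs 4: x=6 → posterior Gamma(14, 13)
obs 5: x=0 → posterior Gamma(14, 14)
obs 6: x=0 → posterior Gamma(14, 15)
obs 7: x=1 → posterior Gamma(15, 16)
obs 8: x=2 → posterior Gamma(17, 17)
obs 9: x=6 → posterior Gamma(23, 18)
obs 10: x=0 → posterior Gamma(23, 19)
obs 11: x=2 → posterior Gamma(25, 20)
obs 12: x=1 → posterior Gamma(26, 21)
obs 13: x=0 → posterior Gamma(26, 22)
obs 14: x=6 → posterior Gamma(32, 23)

49230063858269463991231815150729369864050792989/4059041163205933284625549929495844141963828789248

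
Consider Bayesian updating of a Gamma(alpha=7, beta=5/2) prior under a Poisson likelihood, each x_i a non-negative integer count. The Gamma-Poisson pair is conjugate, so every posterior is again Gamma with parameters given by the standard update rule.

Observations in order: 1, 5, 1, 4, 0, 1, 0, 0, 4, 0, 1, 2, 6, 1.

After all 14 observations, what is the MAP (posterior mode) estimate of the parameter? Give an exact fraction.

obs 1: x=1 → posterior Gamma(8, 7/2)
obs 2: x=5 → posterior Gamma(13, 9/2)
obs 3: x=1 → posterior Gamma(14, 11/2)
obs 4: x=4 → posterior Gamma(18, 13/2)
obs 5: x=0 → posterior Gamma(18, 15/2)
obs 6: x=1 → posterior Gamma(19, 17/2)
obs 7: x=0 → posterior Gamma(19, 19/2)
obs 8: x=0 → posterior Gamma(19, 21/2)
obs 9: x=4 → posterior Gamma(23, 23/2)
obs 10: x=0 → posterior Gamma(23, 25/2)
obs 11: x=1 → posterior Gamma(24, 27/2)
obs 12: x=2 → posterior Gamma(26, 29/2)
obs 13: x=6 → posterior Gamma(32, 31/2)
obs 14: x=1 → posterior Gamma(33, 33/2)

64/33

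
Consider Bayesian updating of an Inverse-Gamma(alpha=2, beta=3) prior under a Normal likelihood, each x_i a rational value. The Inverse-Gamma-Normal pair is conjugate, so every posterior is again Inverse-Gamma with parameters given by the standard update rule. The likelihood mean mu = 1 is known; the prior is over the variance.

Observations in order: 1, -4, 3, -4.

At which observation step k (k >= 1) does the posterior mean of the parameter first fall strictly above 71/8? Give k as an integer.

obs 1: x=1 → posterior Inverse-Gamma(5/2, 3)
obs 2: x=-4 → posterior Inverse-Gamma(3, 31/2)
obs 3: x=3 → posterior Inverse-Gamma(7/2, 35/2)
obs 4: x=-4 → posterior Inverse-Gamma(4, 30)

k = 4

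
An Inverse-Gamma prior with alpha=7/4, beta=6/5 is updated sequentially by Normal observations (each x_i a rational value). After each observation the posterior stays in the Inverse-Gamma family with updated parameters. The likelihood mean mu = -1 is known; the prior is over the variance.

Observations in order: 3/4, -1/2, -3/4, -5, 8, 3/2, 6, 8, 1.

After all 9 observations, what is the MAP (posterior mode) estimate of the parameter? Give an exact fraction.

obs 1: x=3/4 → posterior Inverse-Gamma(9/4, 437/160)
obs 2: x=-1/2 → posterior Inverse-Gamma(11/4, 457/160)
obs 3: x=-3/4 → posterior Inverse-Gamma(13/4, 231/80)
obs 4: x=-5 → posterior Inverse-Gamma(15/4, 871/80)
obs 5: x=8 → posterior Inverse-Gamma(17/4, 4111/80)
obs 6: x=3/2 → posterior Inverse-Gamma(19/4, 4361/80)
obs 7: x=6 → posterior Inverse-Gamma(21/4, 6321/80)
obs 8: x=8 → posterior Inverse-Gamma(23/4, 9561/80)
obs 9: x=1 → posterior Inverse-Gamma(25/4, 9721/80)

9721/580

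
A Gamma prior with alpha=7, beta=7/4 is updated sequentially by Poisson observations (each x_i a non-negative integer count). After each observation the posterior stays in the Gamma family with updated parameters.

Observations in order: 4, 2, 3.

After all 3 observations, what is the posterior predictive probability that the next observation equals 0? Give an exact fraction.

288441413567621167681/6132610415680998648961

obs 1: x=4 → posterior Gamma(11, 11/4)
obs 2: x=2 → posterior Gamma(13, 15/4)
obs 3: x=3 → posterior Gamma(16, 19/4)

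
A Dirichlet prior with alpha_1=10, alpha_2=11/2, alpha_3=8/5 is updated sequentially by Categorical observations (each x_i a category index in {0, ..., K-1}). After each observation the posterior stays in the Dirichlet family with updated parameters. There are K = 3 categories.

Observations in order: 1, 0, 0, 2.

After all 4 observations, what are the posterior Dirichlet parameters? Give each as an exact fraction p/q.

alpha_1=12, alpha_2=13/2, alpha_3=13/5

obs 1: x=1 → posterior Dirichlet(10, 13/2, 8/5)
obs 2: x=0 → posterior Dirichlet(11, 13/2, 8/5)
obs 3: x=0 → posterior Dirichlet(12, 13/2, 8/5)
obs 4: x=2 → posterior Dirichlet(12, 13/2, 13/5)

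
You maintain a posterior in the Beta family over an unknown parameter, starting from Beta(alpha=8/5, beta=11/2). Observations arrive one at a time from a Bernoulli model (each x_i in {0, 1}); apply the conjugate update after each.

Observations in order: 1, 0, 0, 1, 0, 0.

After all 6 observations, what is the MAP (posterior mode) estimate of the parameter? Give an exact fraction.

obs 1: x=1 → posterior Beta(13/5, 11/2)
obs 2: x=0 → posterior Beta(13/5, 13/2)
obs 3: x=0 → posterior Beta(13/5, 15/2)
obs 4: x=1 → posterior Beta(18/5, 15/2)
obs 5: x=0 → posterior Beta(18/5, 17/2)
obs 6: x=0 → posterior Beta(18/5, 19/2)

26/111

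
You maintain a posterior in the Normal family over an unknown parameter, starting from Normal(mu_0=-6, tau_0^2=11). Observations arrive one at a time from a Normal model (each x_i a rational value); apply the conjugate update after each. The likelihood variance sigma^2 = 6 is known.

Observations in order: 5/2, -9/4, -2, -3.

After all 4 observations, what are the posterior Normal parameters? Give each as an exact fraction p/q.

mu_0=-353/200, tau_0^2=33/25

obs 1: x=5/2 → posterior Normal(-1/2, 66/17)
obs 2: x=-9/4 → posterior Normal(-19/16, 33/14)
obs 3: x=-2 → posterior Normal(-17/12, 22/13)
obs 4: x=-3 → posterior Normal(-353/200, 33/25)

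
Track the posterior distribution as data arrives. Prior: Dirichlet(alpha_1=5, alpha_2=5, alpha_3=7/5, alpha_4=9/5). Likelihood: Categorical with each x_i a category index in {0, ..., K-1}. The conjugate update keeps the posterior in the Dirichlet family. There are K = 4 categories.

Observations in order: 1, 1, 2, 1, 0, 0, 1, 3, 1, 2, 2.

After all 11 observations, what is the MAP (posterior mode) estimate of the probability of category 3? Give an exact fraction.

obs 1: x=1 → posterior Dirichlet(5, 6, 7/5, 9/5)
obs 2: x=1 → posterior Dirichlet(5, 7, 7/5, 9/5)
obs 3: x=2 → posterior Dirichlet(5, 7, 12/5, 9/5)
obs 4: x=1 → posterior Dirichlet(5, 8, 12/5, 9/5)
obs 5: x=0 → posterior Dirichlet(6, 8, 12/5, 9/5)
obs 6: x=0 → posterior Dirichlet(7, 8, 12/5, 9/5)
obs 7: x=1 → posterior Dirichlet(7, 9, 12/5, 9/5)
obs 8: x=3 → posterior Dirichlet(7, 9, 12/5, 14/5)
obs 9: x=1 → posterior Dirichlet(7, 10, 12/5, 14/5)
obs 10: x=2 → posterior Dirichlet(7, 10, 17/5, 14/5)
obs 11: x=2 → posterior Dirichlet(7, 10, 22/5, 14/5)

9/101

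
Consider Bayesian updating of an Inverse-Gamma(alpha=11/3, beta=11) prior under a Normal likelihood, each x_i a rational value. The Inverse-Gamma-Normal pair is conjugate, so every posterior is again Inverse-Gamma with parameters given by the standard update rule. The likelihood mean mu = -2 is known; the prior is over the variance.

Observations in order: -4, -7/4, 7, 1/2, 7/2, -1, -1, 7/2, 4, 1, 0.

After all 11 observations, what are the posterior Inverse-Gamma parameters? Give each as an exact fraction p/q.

obs 1: x=-4 → posterior Inverse-Gamma(25/6, 13)
obs 2: x=-7/4 → posterior Inverse-Gamma(14/3, 417/32)
obs 3: x=7 → posterior Inverse-Gamma(31/6, 1713/32)
obs 4: x=1/2 → posterior Inverse-Gamma(17/3, 1813/32)
obs 5: x=7/2 → posterior Inverse-Gamma(37/6, 2297/32)
obs 6: x=-1 → posterior Inverse-Gamma(20/3, 2313/32)
obs 7: x=-1 → posterior Inverse-Gamma(43/6, 2329/32)
obs 8: x=7/2 → posterior Inverse-Gamma(23/3, 2813/32)
obs 9: x=4 → posterior Inverse-Gamma(49/6, 3389/32)
obs 10: x=1 → posterior Inverse-Gamma(26/3, 3533/32)
obs 11: x=0 → posterior Inverse-Gamma(55/6, 3597/32)

alpha=55/6, beta=3597/32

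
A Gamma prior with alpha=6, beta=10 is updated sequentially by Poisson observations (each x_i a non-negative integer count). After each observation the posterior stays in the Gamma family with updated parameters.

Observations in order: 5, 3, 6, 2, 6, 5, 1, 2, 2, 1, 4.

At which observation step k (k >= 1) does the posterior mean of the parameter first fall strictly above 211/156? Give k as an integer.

k = 3

obs 1: x=5 → posterior Gamma(11, 11)
obs 2: x=3 → posterior Gamma(14, 12)
obs 3: x=6 → posterior Gamma(20, 13)
obs 4: x=2 → posterior Gamma(22, 14)
obs 5: x=6 → posterior Gamma(28, 15)
obs 6: x=5 → posterior Gamma(33, 16)
obs 7: x=1 → posterior Gamma(34, 17)
obs 8: x=2 → posterior Gamma(36, 18)
obs 9: x=2 → posterior Gamma(38, 19)
obs 10: x=1 → posterior Gamma(39, 20)
obs 11: x=4 → posterior Gamma(43, 21)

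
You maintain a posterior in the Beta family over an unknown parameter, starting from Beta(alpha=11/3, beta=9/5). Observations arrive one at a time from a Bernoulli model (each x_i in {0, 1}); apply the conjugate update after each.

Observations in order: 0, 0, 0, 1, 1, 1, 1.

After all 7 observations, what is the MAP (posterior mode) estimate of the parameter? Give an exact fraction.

100/157

obs 1: x=0 → posterior Beta(11/3, 14/5)
obs 2: x=0 → posterior Beta(11/3, 19/5)
obs 3: x=0 → posterior Beta(11/3, 24/5)
obs 4: x=1 → posterior Beta(14/3, 24/5)
obs 5: x=1 → posterior Beta(17/3, 24/5)
obs 6: x=1 → posterior Beta(20/3, 24/5)
obs 7: x=1 → posterior Beta(23/3, 24/5)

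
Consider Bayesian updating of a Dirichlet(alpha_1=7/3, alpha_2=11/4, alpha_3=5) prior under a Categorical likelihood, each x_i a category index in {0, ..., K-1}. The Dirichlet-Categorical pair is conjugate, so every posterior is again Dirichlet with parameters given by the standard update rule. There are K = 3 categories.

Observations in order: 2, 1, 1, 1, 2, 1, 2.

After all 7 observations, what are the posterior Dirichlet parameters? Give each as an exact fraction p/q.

obs 1: x=2 → posterior Dirichlet(7/3, 11/4, 6)
obs 2: x=1 → posterior Dirichlet(7/3, 15/4, 6)
obs 3: x=1 → posterior Dirichlet(7/3, 19/4, 6)
obs 4: x=1 → posterior Dirichlet(7/3, 23/4, 6)
obs 5: x=2 → posterior Dirichlet(7/3, 23/4, 7)
obs 6: x=1 → posterior Dirichlet(7/3, 27/4, 7)
obs 7: x=2 → posterior Dirichlet(7/3, 27/4, 8)

alpha_1=7/3, alpha_2=27/4, alpha_3=8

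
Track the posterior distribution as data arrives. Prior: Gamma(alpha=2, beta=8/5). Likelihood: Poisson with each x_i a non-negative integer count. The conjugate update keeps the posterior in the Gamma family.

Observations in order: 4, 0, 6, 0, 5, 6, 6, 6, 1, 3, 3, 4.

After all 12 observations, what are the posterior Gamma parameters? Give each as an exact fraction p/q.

alpha=46, beta=68/5

obs 1: x=4 → posterior Gamma(6, 13/5)
obs 2: x=0 → posterior Gamma(6, 18/5)
obs 3: x=6 → posterior Gamma(12, 23/5)
obs 4: x=0 → posterior Gamma(12, 28/5)
obs 5: x=5 → posterior Gamma(17, 33/5)
obs 6: x=6 → posterior Gamma(23, 38/5)
obs 7: x=6 → posterior Gamma(29, 43/5)
obs 8: x=6 → posterior Gamma(35, 48/5)
obs 9: x=1 → posterior Gamma(36, 53/5)
obs 10: x=3 → posterior Gamma(39, 58/5)
obs 11: x=3 → posterior Gamma(42, 63/5)
obs 12: x=4 → posterior Gamma(46, 68/5)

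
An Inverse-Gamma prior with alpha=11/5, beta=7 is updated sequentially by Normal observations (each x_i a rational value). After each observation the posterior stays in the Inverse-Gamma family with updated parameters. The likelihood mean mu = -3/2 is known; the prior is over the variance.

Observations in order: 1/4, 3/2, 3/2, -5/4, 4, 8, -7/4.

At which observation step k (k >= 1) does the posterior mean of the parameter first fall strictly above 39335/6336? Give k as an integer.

obs 1: x=1/4 → posterior Inverse-Gamma(27/10, 273/32)
obs 2: x=3/2 → posterior Inverse-Gamma(16/5, 417/32)
obs 3: x=3/2 → posterior Inverse-Gamma(37/10, 561/32)
obs 4: x=-5/4 → posterior Inverse-Gamma(21/5, 281/16)
obs 5: x=4 → posterior Inverse-Gamma(47/10, 523/16)
obs 6: x=8 → posterior Inverse-Gamma(26/5, 1245/16)
obs 7: x=-7/4 → posterior Inverse-Gamma(57/10, 2491/32)

k = 3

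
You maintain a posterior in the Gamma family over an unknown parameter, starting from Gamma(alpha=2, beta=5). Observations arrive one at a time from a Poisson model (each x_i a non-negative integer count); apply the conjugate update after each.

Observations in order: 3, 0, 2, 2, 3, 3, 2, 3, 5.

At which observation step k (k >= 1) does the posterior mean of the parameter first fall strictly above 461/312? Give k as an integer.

k = 8

obs 1: x=3 → posterior Gamma(5, 6)
obs 2: x=0 → posterior Gamma(5, 7)
obs 3: x=2 → posterior Gamma(7, 8)
obs 4: x=2 → posterior Gamma(9, 9)
obs 5: x=3 → posterior Gamma(12, 10)
obs 6: x=3 → posterior Gamma(15, 11)
obs 7: x=2 → posterior Gamma(17, 12)
obs 8: x=3 → posterior Gamma(20, 13)
obs 9: x=5 → posterior Gamma(25, 14)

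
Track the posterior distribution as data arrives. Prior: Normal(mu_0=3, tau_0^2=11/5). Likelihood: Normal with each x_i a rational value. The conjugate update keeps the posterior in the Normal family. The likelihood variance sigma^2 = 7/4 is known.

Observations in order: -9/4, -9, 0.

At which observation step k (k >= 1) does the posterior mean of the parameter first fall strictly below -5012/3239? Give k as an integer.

obs 1: x=-9/4 → posterior Normal(6/79, 77/79)
obs 2: x=-9 → posterior Normal(-130/41, 77/123)
obs 3: x=0 → posterior Normal(-390/167, 77/167)

k = 2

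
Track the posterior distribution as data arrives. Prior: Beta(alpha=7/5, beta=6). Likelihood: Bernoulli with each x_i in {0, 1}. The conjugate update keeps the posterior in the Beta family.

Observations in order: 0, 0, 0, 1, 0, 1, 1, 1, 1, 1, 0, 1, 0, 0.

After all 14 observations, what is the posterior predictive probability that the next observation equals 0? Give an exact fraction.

65/107

obs 1: x=0 → posterior Beta(7/5, 7)
obs 2: x=0 → posterior Beta(7/5, 8)
obs 3: x=0 → posterior Beta(7/5, 9)
obs 4: x=1 → posterior Beta(12/5, 9)
obs 5: x=0 → posterior Beta(12/5, 10)
obs 6: x=1 → posterior Beta(17/5, 10)
obs 7: x=1 → posterior Beta(22/5, 10)
obs 8: x=1 → posterior Beta(27/5, 10)
obs 9: x=1 → posterior Beta(32/5, 10)
obs 10: x=1 → posterior Beta(37/5, 10)
obs 11: x=0 → posterior Beta(37/5, 11)
obs 12: x=1 → posterior Beta(42/5, 11)
obs 13: x=0 → posterior Beta(42/5, 12)
obs 14: x=0 → posterior Beta(42/5, 13)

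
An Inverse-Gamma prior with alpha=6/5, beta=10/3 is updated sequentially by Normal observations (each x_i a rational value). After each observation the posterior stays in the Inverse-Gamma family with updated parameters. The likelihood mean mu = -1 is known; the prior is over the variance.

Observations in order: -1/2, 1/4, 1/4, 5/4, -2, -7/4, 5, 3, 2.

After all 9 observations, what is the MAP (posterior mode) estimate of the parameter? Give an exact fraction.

obs 1: x=-1/2 → posterior Inverse-Gamma(17/10, 83/24)
obs 2: x=1/4 → posterior Inverse-Gamma(11/5, 407/96)
obs 3: x=1/4 → posterior Inverse-Gamma(27/10, 241/48)
obs 4: x=5/4 → posterior Inverse-Gamma(16/5, 725/96)
obs 5: x=-2 → posterior Inverse-Gamma(37/10, 773/96)
obs 6: x=-7/4 → posterior Inverse-Gamma(21/5, 25/3)
obs 7: x=5 → posterior Inverse-Gamma(47/10, 79/3)
obs 8: x=3 → posterior Inverse-Gamma(26/5, 103/3)
obs 9: x=2 → posterior Inverse-Gamma(57/10, 233/6)

1165/201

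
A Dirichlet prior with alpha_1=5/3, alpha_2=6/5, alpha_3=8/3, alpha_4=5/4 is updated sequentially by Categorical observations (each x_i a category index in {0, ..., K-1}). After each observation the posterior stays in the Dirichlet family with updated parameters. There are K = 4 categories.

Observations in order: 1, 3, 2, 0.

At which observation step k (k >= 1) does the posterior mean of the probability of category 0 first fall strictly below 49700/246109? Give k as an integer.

obs 1: x=1 → posterior Dirichlet(5/3, 11/5, 8/3, 5/4)
obs 2: x=3 → posterior Dirichlet(5/3, 11/5, 8/3, 9/4)
obs 3: x=2 → posterior Dirichlet(5/3, 11/5, 11/3, 9/4)
obs 4: x=0 → posterior Dirichlet(8/3, 11/5, 11/3, 9/4)

k = 2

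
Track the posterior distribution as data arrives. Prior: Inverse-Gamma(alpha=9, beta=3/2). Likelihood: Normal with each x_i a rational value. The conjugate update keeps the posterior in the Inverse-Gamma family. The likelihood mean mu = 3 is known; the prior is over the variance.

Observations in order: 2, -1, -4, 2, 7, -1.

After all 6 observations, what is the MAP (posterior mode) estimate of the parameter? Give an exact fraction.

51/13

obs 1: x=2 → posterior Inverse-Gamma(19/2, 2)
obs 2: x=-1 → posterior Inverse-Gamma(10, 10)
obs 3: x=-4 → posterior Inverse-Gamma(21/2, 69/2)
obs 4: x=2 → posterior Inverse-Gamma(11, 35)
obs 5: x=7 → posterior Inverse-Gamma(23/2, 43)
obs 6: x=-1 → posterior Inverse-Gamma(12, 51)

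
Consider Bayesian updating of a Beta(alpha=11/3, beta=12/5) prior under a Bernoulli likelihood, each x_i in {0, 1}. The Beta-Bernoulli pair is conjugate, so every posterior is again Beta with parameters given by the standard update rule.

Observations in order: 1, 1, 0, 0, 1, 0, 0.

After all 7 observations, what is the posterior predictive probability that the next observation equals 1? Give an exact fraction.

25/49

obs 1: x=1 → posterior Beta(14/3, 12/5)
obs 2: x=1 → posterior Beta(17/3, 12/5)
obs 3: x=0 → posterior Beta(17/3, 17/5)
obs 4: x=0 → posterior Beta(17/3, 22/5)
obs 5: x=1 → posterior Beta(20/3, 22/5)
obs 6: x=0 → posterior Beta(20/3, 27/5)
obs 7: x=0 → posterior Beta(20/3, 32/5)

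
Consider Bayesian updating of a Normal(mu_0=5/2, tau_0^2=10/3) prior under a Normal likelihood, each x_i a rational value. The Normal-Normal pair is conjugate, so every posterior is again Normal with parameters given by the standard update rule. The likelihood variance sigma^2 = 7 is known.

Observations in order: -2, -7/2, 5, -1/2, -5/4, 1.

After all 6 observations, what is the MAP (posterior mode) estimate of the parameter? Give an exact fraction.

40/81

obs 1: x=-2 → posterior Normal(65/62, 70/31)
obs 2: x=-7/2 → posterior Normal(-5/82, 70/41)
obs 3: x=5 → posterior Normal(95/102, 70/51)
obs 4: x=-1/2 → posterior Normal(85/122, 70/61)
obs 5: x=-5/4 → posterior Normal(30/71, 70/71)
obs 6: x=1 → posterior Normal(40/81, 70/81)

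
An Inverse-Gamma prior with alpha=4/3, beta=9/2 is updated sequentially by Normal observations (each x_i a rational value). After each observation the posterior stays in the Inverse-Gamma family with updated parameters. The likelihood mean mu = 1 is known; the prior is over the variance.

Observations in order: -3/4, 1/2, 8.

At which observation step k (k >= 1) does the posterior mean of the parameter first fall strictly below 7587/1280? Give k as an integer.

k = 2

obs 1: x=-3/4 → posterior Inverse-Gamma(11/6, 193/32)
obs 2: x=1/2 → posterior Inverse-Gamma(7/3, 197/32)
obs 3: x=8 → posterior Inverse-Gamma(17/6, 981/32)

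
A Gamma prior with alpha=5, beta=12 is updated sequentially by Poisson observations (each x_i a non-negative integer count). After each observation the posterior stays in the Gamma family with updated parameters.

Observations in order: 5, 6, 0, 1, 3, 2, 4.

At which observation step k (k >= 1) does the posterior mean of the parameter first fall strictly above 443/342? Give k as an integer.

obs 1: x=5 → posterior Gamma(10, 13)
obs 2: x=6 → posterior Gamma(16, 14)
obs 3: x=0 → posterior Gamma(16, 15)
obs 4: x=1 → posterior Gamma(17, 16)
obs 5: x=3 → posterior Gamma(20, 17)
obs 6: x=2 → posterior Gamma(22, 18)
obs 7: x=4 → posterior Gamma(26, 19)

k = 7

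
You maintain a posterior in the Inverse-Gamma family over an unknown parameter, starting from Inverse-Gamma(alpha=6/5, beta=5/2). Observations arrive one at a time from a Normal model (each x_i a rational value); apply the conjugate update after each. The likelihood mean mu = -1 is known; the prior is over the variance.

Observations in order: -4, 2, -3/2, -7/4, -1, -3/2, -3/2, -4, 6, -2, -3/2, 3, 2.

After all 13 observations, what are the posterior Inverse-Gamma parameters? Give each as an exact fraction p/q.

alpha=77/10, beta=1737/32

obs 1: x=-4 → posterior Inverse-Gamma(17/10, 7)
obs 2: x=2 → posterior Inverse-Gamma(11/5, 23/2)
obs 3: x=-3/2 → posterior Inverse-Gamma(27/10, 93/8)
obs 4: x=-7/4 → posterior Inverse-Gamma(16/5, 381/32)
obs 5: x=-1 → posterior Inverse-Gamma(37/10, 381/32)
obs 6: x=-3/2 → posterior Inverse-Gamma(21/5, 385/32)
obs 7: x=-3/2 → posterior Inverse-Gamma(47/10, 389/32)
obs 8: x=-4 → posterior Inverse-Gamma(26/5, 533/32)
obs 9: x=6 → posterior Inverse-Gamma(57/10, 1317/32)
obs 10: x=-2 → posterior Inverse-Gamma(31/5, 1333/32)
obs 11: x=-3/2 → posterior Inverse-Gamma(67/10, 1337/32)
obs 12: x=3 → posterior Inverse-Gamma(36/5, 1593/32)
obs 13: x=2 → posterior Inverse-Gamma(77/10, 1737/32)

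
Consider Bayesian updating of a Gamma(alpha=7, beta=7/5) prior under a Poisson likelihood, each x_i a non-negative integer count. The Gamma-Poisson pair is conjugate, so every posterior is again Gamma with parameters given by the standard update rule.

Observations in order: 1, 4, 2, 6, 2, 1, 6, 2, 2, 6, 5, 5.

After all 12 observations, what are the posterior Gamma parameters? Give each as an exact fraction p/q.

alpha=49, beta=67/5

obs 1: x=1 → posterior Gamma(8, 12/5)
obs 2: x=4 → posterior Gamma(12, 17/5)
obs 3: x=2 → posterior Gamma(14, 22/5)
obs 4: x=6 → posterior Gamma(20, 27/5)
obs 5: x=2 → posterior Gamma(22, 32/5)
obs 6: x=1 → posterior Gamma(23, 37/5)
obs 7: x=6 → posterior Gamma(29, 42/5)
obs 8: x=2 → posterior Gamma(31, 47/5)
obs 9: x=2 → posterior Gamma(33, 52/5)
obs 10: x=6 → posterior Gamma(39, 57/5)
obs 11: x=5 → posterior Gamma(44, 62/5)
obs 12: x=5 → posterior Gamma(49, 67/5)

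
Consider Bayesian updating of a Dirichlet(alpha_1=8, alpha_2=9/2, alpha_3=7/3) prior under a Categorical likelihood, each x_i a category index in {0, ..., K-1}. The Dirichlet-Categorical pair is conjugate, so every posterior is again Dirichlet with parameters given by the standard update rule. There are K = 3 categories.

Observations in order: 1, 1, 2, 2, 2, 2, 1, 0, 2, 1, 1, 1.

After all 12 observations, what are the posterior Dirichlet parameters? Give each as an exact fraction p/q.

alpha_1=9, alpha_2=21/2, alpha_3=22/3

obs 1: x=1 → posterior Dirichlet(8, 11/2, 7/3)
obs 2: x=1 → posterior Dirichlet(8, 13/2, 7/3)
obs 3: x=2 → posterior Dirichlet(8, 13/2, 10/3)
obs 4: x=2 → posterior Dirichlet(8, 13/2, 13/3)
obs 5: x=2 → posterior Dirichlet(8, 13/2, 16/3)
obs 6: x=2 → posterior Dirichlet(8, 13/2, 19/3)
obs 7: x=1 → posterior Dirichlet(8, 15/2, 19/3)
obs 8: x=0 → posterior Dirichlet(9, 15/2, 19/3)
obs 9: x=2 → posterior Dirichlet(9, 15/2, 22/3)
obs 10: x=1 → posterior Dirichlet(9, 17/2, 22/3)
obs 11: x=1 → posterior Dirichlet(9, 19/2, 22/3)
obs 12: x=1 → posterior Dirichlet(9, 21/2, 22/3)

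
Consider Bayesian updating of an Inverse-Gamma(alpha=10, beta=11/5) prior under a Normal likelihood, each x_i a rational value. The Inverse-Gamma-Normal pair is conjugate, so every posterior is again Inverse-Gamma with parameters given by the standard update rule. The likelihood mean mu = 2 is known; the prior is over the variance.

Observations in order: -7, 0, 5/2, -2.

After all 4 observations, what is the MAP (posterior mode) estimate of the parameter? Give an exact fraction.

2113/520

obs 1: x=-7 → posterior Inverse-Gamma(21/2, 427/10)
obs 2: x=0 → posterior Inverse-Gamma(11, 447/10)
obs 3: x=5/2 → posterior Inverse-Gamma(23/2, 1793/40)
obs 4: x=-2 → posterior Inverse-Gamma(12, 2113/40)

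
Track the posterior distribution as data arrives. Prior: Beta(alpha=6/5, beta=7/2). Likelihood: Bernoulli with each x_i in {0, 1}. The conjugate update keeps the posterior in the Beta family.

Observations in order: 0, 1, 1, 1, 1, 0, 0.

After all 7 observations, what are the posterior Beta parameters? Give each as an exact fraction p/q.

alpha=26/5, beta=13/2

obs 1: x=0 → posterior Beta(6/5, 9/2)
obs 2: x=1 → posterior Beta(11/5, 9/2)
obs 3: x=1 → posterior Beta(16/5, 9/2)
obs 4: x=1 → posterior Beta(21/5, 9/2)
obs 5: x=1 → posterior Beta(26/5, 9/2)
obs 6: x=0 → posterior Beta(26/5, 11/2)
obs 7: x=0 → posterior Beta(26/5, 13/2)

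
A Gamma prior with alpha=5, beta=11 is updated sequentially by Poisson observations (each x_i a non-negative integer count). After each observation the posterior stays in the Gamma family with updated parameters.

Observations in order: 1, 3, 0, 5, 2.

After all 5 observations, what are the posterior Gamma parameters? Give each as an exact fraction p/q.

obs 1: x=1 → posterior Gamma(6, 12)
obs 2: x=3 → posterior Gamma(9, 13)
obs 3: x=0 → posterior Gamma(9, 14)
obs 4: x=5 → posterior Gamma(14, 15)
obs 5: x=2 → posterior Gamma(16, 16)

alpha=16, beta=16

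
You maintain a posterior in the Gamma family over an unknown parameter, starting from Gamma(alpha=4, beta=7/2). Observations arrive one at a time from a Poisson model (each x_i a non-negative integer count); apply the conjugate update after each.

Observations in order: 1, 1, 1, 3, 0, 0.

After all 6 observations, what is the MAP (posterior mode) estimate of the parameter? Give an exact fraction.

obs 1: x=1 → posterior Gamma(5, 9/2)
obs 2: x=1 → posterior Gamma(6, 11/2)
obs 3: x=1 → posterior Gamma(7, 13/2)
obs 4: x=3 → posterior Gamma(10, 15/2)
obs 5: x=0 → posterior Gamma(10, 17/2)
obs 6: x=0 → posterior Gamma(10, 19/2)

18/19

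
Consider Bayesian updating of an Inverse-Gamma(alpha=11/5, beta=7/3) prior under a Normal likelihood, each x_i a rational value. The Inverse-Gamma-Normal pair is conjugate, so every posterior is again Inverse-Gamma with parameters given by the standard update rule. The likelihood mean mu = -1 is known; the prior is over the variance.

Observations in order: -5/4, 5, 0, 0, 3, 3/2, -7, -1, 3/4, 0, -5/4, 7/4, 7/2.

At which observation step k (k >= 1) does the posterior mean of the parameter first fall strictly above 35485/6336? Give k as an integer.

k = 2

obs 1: x=-5/4 → posterior Inverse-Gamma(27/10, 227/96)
obs 2: x=5 → posterior Inverse-Gamma(16/5, 1955/96)
obs 3: x=0 → posterior Inverse-Gamma(37/10, 2003/96)
obs 4: x=0 → posterior Inverse-Gamma(21/5, 2051/96)
obs 5: x=3 → posterior Inverse-Gamma(47/10, 2819/96)
obs 6: x=3/2 → posterior Inverse-Gamma(26/5, 3119/96)
obs 7: x=-7 → posterior Inverse-Gamma(57/10, 4847/96)
obs 8: x=-1 → posterior Inverse-Gamma(31/5, 4847/96)
obs 9: x=3/4 → posterior Inverse-Gamma(67/10, 2497/48)
obs 10: x=0 → posterior Inverse-Gamma(36/5, 2521/48)
obs 11: x=-5/4 → posterior Inverse-Gamma(77/10, 5045/96)
obs 12: x=7/4 → posterior Inverse-Gamma(41/5, 169/3)
obs 13: x=7/2 → posterior Inverse-Gamma(87/10, 1595/24)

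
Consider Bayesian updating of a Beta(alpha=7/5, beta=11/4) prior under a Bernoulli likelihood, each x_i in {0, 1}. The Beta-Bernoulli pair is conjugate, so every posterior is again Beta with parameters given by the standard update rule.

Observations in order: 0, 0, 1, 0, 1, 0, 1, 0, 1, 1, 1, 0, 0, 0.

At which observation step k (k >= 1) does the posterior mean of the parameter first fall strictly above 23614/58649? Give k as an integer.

k = 9

obs 1: x=0 → posterior Beta(7/5, 15/4)
obs 2: x=0 → posterior Beta(7/5, 19/4)
obs 3: x=1 → posterior Beta(12/5, 19/4)
obs 4: x=0 → posterior Beta(12/5, 23/4)
obs 5: x=1 → posterior Beta(17/5, 23/4)
obs 6: x=0 → posterior Beta(17/5, 27/4)
obs 7: x=1 → posterior Beta(22/5, 27/4)
obs 8: x=0 → posterior Beta(22/5, 31/4)
obs 9: x=1 → posterior Beta(27/5, 31/4)
obs 10: x=1 → posterior Beta(32/5, 31/4)
obs 11: x=1 → posterior Beta(37/5, 31/4)
obs 12: x=0 → posterior Beta(37/5, 35/4)
obs 13: x=0 → posterior Beta(37/5, 39/4)
obs 14: x=0 → posterior Beta(37/5, 43/4)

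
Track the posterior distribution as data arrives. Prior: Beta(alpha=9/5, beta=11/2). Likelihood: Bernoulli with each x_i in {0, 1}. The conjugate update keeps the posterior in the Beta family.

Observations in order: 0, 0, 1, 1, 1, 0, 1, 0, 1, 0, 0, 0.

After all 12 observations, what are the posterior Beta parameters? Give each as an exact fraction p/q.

alpha=34/5, beta=25/2

obs 1: x=0 → posterior Beta(9/5, 13/2)
obs 2: x=0 → posterior Beta(9/5, 15/2)
obs 3: x=1 → posterior Beta(14/5, 15/2)
obs 4: x=1 → posterior Beta(19/5, 15/2)
obs 5: x=1 → posterior Beta(24/5, 15/2)
obs 6: x=0 → posterior Beta(24/5, 17/2)
obs 7: x=1 → posterior Beta(29/5, 17/2)
obs 8: x=0 → posterior Beta(29/5, 19/2)
obs 9: x=1 → posterior Beta(34/5, 19/2)
obs 10: x=0 → posterior Beta(34/5, 21/2)
obs 11: x=0 → posterior Beta(34/5, 23/2)
obs 12: x=0 → posterior Beta(34/5, 25/2)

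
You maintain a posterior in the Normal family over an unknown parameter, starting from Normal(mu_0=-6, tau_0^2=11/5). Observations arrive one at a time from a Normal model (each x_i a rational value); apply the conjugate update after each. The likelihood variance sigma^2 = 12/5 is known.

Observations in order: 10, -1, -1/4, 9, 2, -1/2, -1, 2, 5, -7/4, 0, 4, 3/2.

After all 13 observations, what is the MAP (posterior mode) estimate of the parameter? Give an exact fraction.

247/155

obs 1: x=10 → posterior Normal(38/23, 132/115)
obs 2: x=-1 → posterior Normal(27/34, 66/85)
obs 3: x=-1/4 → posterior Normal(97/180, 44/75)
obs 4: x=9 → posterior Normal(493/224, 33/70)
obs 5: x=2 → posterior Normal(581/268, 132/335)
obs 6: x=-1/2 → posterior Normal(43/24, 22/65)
obs 7: x=-1 → posterior Normal(515/356, 132/445)
obs 8: x=2 → posterior Normal(603/400, 33/125)
obs 9: x=5 → posterior Normal(823/444, 44/185)
obs 10: x=-7/4 → posterior Normal(373/244, 66/305)
obs 11: x=0 → posterior Normal(373/266, 132/665)
obs 12: x=4 → posterior Normal(461/288, 11/60)
obs 13: x=3/2 → posterior Normal(247/155, 132/775)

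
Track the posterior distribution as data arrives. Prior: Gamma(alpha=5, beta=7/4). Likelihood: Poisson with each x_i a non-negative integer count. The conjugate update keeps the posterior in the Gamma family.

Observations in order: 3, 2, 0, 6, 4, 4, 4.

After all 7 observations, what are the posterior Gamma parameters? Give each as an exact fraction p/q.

alpha=28, beta=35/4

obs 1: x=3 → posterior Gamma(8, 11/4)
obs 2: x=2 → posterior Gamma(10, 15/4)
obs 3: x=0 → posterior Gamma(10, 19/4)
obs 4: x=6 → posterior Gamma(16, 23/4)
obs 5: x=4 → posterior Gamma(20, 27/4)
obs 6: x=4 → posterior Gamma(24, 31/4)
obs 7: x=4 → posterior Gamma(28, 35/4)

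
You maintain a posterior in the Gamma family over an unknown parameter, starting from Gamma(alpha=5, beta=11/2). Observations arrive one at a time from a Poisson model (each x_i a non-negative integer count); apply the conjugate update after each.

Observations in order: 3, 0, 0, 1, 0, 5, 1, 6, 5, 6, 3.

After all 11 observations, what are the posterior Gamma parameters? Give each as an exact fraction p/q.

obs 1: x=3 → posterior Gamma(8, 13/2)
obs 2: x=0 → posterior Gamma(8, 15/2)
obs 3: x=0 → posterior Gamma(8, 17/2)
obs 4: x=1 → posterior Gamma(9, 19/2)
obs 5: x=0 → posterior Gamma(9, 21/2)
obs 6: x=5 → posterior Gamma(14, 23/2)
obs 7: x=1 → posterior Gamma(15, 25/2)
obs 8: x=6 → posterior Gamma(21, 27/2)
obs 9: x=5 → posterior Gamma(26, 29/2)
obs 10: x=6 → posterior Gamma(32, 31/2)
obs 11: x=3 → posterior Gamma(35, 33/2)

alpha=35, beta=33/2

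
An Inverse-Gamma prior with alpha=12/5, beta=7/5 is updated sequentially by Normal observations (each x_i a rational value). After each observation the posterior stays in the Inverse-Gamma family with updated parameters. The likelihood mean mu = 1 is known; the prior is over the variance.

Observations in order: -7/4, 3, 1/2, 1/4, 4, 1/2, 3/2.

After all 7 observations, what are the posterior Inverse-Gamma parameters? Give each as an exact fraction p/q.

obs 1: x=-7/4 → posterior Inverse-Gamma(29/10, 829/160)
obs 2: x=3 → posterior Inverse-Gamma(17/5, 1149/160)
obs 3: x=1/2 → posterior Inverse-Gamma(39/10, 1169/160)
obs 4: x=1/4 → posterior Inverse-Gamma(22/5, 607/80)
obs 5: x=4 → posterior Inverse-Gamma(49/10, 967/80)
obs 6: x=1/2 → posterior Inverse-Gamma(27/5, 977/80)
obs 7: x=3/2 → posterior Inverse-Gamma(59/10, 987/80)

alpha=59/10, beta=987/80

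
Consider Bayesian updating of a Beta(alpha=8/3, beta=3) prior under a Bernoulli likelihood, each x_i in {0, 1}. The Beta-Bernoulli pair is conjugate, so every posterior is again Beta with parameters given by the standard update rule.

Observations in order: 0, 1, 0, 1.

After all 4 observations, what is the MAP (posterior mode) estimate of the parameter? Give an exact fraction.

11/23

obs 1: x=0 → posterior Beta(8/3, 4)
obs 2: x=1 → posterior Beta(11/3, 4)
obs 3: x=0 → posterior Beta(11/3, 5)
obs 4: x=1 → posterior Beta(14/3, 5)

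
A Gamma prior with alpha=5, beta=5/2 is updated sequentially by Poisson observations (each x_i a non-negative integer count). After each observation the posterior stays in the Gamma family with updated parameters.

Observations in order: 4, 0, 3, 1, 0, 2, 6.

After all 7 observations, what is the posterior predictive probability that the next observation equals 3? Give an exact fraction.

1445560019283387368283682992056/7729742625324654875787227608983

obs 1: x=4 → posterior Gamma(9, 7/2)
obs 2: x=0 → posterior Gamma(9, 9/2)
obs 3: x=3 → posterior Gamma(12, 11/2)
obs 4: x=1 → posterior Gamma(13, 13/2)
obs 5: x=0 → posterior Gamma(13, 15/2)
obs 6: x=2 → posterior Gamma(15, 17/2)
obs 7: x=6 → posterior Gamma(21, 19/2)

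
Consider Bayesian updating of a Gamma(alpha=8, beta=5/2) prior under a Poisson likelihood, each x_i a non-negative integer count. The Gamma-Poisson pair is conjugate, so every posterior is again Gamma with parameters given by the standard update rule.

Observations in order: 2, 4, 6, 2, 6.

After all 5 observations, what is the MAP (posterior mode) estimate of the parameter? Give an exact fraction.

18/5

obs 1: x=2 → posterior Gamma(10, 7/2)
obs 2: x=4 → posterior Gamma(14, 9/2)
obs 3: x=6 → posterior Gamma(20, 11/2)
obs 4: x=2 → posterior Gamma(22, 13/2)
obs 5: x=6 → posterior Gamma(28, 15/2)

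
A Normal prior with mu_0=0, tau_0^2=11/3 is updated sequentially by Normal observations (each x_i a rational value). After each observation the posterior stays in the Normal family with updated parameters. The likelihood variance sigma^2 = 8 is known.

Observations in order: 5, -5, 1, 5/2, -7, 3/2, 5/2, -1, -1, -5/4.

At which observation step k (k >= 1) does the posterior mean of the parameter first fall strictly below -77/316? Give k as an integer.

k = 5

obs 1: x=5 → posterior Normal(11/7, 88/35)
obs 2: x=-5 → posterior Normal(0, 44/23)
obs 3: x=1 → posterior Normal(11/57, 88/57)
obs 4: x=5/2 → posterior Normal(77/136, 22/17)
obs 5: x=-7 → posterior Normal(-77/158, 88/79)
obs 6: x=3/2 → posterior Normal(-11/45, 44/45)
obs 7: x=5/2 → posterior Normal(11/202, 88/101)
obs 8: x=-1 → posterior Normal(-11/224, 11/14)
obs 9: x=-1 → posterior Normal(-11/82, 88/123)
obs 10: x=-5/4 → posterior Normal(-121/536, 44/67)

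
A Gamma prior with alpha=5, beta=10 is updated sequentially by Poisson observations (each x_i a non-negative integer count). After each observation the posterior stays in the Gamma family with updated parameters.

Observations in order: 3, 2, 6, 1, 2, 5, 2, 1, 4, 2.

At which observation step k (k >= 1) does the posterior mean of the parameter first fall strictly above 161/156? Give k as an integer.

obs 1: x=3 → posterior Gamma(8, 11)
obs 2: x=2 → posterior Gamma(10, 12)
obs 3: x=6 → posterior Gamma(16, 13)
obs 4: x=1 → posterior Gamma(17, 14)
obs 5: x=2 → posterior Gamma(19, 15)
obs 6: x=5 → posterior Gamma(24, 16)
obs 7: x=2 → posterior Gamma(26, 17)
obs 8: x=1 → posterior Gamma(27, 18)
obs 9: x=4 → posterior Gamma(31, 19)
obs 10: x=2 → posterior Gamma(33, 20)

k = 3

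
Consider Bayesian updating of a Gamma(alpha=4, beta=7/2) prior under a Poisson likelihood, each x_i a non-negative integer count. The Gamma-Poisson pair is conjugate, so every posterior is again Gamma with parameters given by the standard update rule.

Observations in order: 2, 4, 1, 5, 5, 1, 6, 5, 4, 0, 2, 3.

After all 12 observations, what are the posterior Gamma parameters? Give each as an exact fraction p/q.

obs 1: x=2 → posterior Gamma(6, 9/2)
obs 2: x=4 → posterior Gamma(10, 11/2)
obs 3: x=1 → posterior Gamma(11, 13/2)
obs 4: x=5 → posterior Gamma(16, 15/2)
obs 5: x=5 → posterior Gamma(21, 17/2)
obs 6: x=1 → posterior Gamma(22, 19/2)
obs 7: x=6 → posterior Gamma(28, 21/2)
obs 8: x=5 → posterior Gamma(33, 23/2)
obs 9: x=4 → posterior Gamma(37, 25/2)
obs 10: x=0 → posterior Gamma(37, 27/2)
obs 11: x=2 → posterior Gamma(39, 29/2)
obs 12: x=3 → posterior Gamma(42, 31/2)

alpha=42, beta=31/2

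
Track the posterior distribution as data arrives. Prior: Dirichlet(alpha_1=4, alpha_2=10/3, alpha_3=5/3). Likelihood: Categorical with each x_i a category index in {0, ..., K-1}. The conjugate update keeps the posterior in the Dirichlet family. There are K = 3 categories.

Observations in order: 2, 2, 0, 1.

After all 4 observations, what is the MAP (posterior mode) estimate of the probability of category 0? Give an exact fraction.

2/5

obs 1: x=2 → posterior Dirichlet(4, 10/3, 8/3)
obs 2: x=2 → posterior Dirichlet(4, 10/3, 11/3)
obs 3: x=0 → posterior Dirichlet(5, 10/3, 11/3)
obs 4: x=1 → posterior Dirichlet(5, 13/3, 11/3)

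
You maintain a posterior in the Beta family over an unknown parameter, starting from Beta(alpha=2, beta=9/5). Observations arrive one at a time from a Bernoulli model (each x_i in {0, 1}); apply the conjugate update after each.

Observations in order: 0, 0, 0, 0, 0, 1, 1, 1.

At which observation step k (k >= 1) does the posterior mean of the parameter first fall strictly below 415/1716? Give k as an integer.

k = 5

obs 1: x=0 → posterior Beta(2, 14/5)
obs 2: x=0 → posterior Beta(2, 19/5)
obs 3: x=0 → posterior Beta(2, 24/5)
obs 4: x=0 → posterior Beta(2, 29/5)
obs 5: x=0 → posterior Beta(2, 34/5)
obs 6: x=1 → posterior Beta(3, 34/5)
obs 7: x=1 → posterior Beta(4, 34/5)
obs 8: x=1 → posterior Beta(5, 34/5)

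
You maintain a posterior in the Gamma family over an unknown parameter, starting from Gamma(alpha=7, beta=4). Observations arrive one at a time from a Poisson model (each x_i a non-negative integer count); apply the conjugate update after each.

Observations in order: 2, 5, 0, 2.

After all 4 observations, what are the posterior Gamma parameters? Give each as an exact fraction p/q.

obs 1: x=2 → posterior Gamma(9, 5)
obs 2: x=5 → posterior Gamma(14, 6)
obs 3: x=0 → posterior Gamma(14, 7)
obs 4: x=2 → posterior Gamma(16, 8)

alpha=16, beta=8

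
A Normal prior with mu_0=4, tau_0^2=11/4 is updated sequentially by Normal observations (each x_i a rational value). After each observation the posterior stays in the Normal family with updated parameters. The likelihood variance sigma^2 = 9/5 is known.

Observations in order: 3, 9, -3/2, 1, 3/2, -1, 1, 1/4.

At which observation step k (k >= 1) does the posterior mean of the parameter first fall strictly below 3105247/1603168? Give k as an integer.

obs 1: x=3 → posterior Normal(309/91, 99/91)
obs 2: x=9 → posterior Normal(402/73, 99/146)
obs 3: x=-3/2 → posterior Normal(481/134, 33/67)
obs 4: x=1 → posterior Normal(1553/512, 99/256)
obs 5: x=3/2 → posterior Normal(859/311, 99/311)
obs 6: x=-1 → posterior Normal(134/61, 33/122)
obs 7: x=1 → posterior Normal(859/421, 99/421)
obs 8: x=1/4 → posterior Normal(3491/1904, 99/476)

k = 8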